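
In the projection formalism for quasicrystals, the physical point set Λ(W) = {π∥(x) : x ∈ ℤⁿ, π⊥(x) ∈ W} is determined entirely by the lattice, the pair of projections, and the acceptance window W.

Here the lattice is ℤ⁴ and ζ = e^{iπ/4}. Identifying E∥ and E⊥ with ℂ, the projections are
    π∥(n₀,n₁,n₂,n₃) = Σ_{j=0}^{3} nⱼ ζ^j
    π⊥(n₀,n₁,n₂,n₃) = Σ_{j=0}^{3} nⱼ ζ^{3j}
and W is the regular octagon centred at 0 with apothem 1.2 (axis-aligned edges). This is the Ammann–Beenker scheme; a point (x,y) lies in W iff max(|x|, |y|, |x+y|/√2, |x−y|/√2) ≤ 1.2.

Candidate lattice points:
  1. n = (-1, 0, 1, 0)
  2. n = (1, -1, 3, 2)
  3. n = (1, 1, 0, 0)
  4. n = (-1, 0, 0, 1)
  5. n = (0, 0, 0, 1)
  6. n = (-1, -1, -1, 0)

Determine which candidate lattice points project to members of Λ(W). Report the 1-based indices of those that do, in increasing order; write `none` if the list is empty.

Internal map: ζ^{3j} for j=0..3 gives (1,0), (−√2/2,√2/2), (0,−1), (√2/2,√2/2).
candidate 1: n = (-1, 0, 1, 0) → π⊥ ≈ (-1.000000, -1.000000); max(|x|,|y|,|x±y|/√2) = 1.414214 > 1.2 ⇒ ∉ W
candidate 2: n = (1, -1, 3, 2) → π⊥ ≈ (+3.121320, -2.292893); max(|x|,|y|,|x±y|/√2) = 3.828427 > 1.2 ⇒ ∉ W
candidate 3: n = (1, 1, 0, 0) → π⊥ ≈ (+0.292893, +0.707107); max(|x|,|y|,|x±y|/√2) = 0.707107 ≤ 1.2 ⇒ ∈ W
candidate 4: n = (-1, 0, 0, 1) → π⊥ ≈ (-0.292893, +0.707107); max(|x|,|y|,|x±y|/√2) = 0.707107 ≤ 1.2 ⇒ ∈ W
candidate 5: n = (0, 0, 0, 1) → π⊥ ≈ (+0.707107, +0.707107); max(|x|,|y|,|x±y|/√2) = 1.000000 ≤ 1.2 ⇒ ∈ W
candidate 6: n = (-1, -1, -1, 0) → π⊥ ≈ (-0.292893, +0.292893); max(|x|,|y|,|x±y|/√2) = 0.414214 ≤ 1.2 ⇒ ∈ W

3, 4, 5, 6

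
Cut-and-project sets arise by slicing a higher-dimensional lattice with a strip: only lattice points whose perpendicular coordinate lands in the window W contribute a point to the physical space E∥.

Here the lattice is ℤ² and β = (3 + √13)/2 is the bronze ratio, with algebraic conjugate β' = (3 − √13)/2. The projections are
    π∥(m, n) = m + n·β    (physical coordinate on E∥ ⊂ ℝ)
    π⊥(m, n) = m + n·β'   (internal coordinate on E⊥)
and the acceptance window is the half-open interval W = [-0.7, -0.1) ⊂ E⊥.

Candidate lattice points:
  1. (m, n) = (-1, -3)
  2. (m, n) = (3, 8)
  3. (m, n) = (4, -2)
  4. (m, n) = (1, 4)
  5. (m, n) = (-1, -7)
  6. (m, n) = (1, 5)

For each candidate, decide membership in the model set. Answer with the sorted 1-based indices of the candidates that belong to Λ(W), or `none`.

Compute β' = (3−√13)/2 = -0.30278, so π⊥(m,n) = m -0.30278·n.
candidate 1: (m,n)=(-1,-3) → π∥ = -1-3·β ≈ -10.90833, π⊥ = -1-3·β' ≈ -0.09167 ∉ [-0.7, -0.1) ⇒ out
candidate 2: (m,n)=(3,8) → π∥ = 3+8·β ≈ 29.42221, π⊥ = 3+8·β' ≈ 0.57779 ∉ [-0.7, -0.1) ⇒ out
candidate 3: (m,n)=(4,-2) → π∥ = 4-2·β ≈ -2.60555, π⊥ = 4-2·β' ≈ 4.60555 ∉ [-0.7, -0.1) ⇒ out
candidate 4: (m,n)=(1,4) → π∥ = 1+4·β ≈ 14.21110, π⊥ = 1+4·β' ≈ -0.21110 ∈ [-0.7, -0.1) ⇒ IN Λ
candidate 5: (m,n)=(-1,-7) → π∥ = -1-7·β ≈ -24.11943, π⊥ = -1-7·β' ≈ 1.11943 ∉ [-0.7, -0.1) ⇒ out
candidate 6: (m,n)=(1,5) → π∥ = 1+5·β ≈ 17.51388, π⊥ = 1+5·β' ≈ -0.51388 ∈ [-0.7, -0.1) ⇒ IN Λ

4, 6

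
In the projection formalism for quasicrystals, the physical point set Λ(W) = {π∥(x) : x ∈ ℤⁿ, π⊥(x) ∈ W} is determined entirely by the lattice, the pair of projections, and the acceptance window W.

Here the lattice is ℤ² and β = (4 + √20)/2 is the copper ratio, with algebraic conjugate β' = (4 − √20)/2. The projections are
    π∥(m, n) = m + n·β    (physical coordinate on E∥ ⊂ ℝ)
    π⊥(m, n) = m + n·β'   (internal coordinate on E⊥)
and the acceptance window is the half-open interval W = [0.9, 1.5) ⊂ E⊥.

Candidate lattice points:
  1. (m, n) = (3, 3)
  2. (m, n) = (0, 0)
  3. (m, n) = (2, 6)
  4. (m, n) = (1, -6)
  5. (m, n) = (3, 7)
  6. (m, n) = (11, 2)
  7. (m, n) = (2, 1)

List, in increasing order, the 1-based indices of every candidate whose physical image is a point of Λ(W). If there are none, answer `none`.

5

Compute β' = (4−√20)/2 = -0.236068, so π⊥(m,n) = m -0.236068·n.
[1] lift (3,3): star map gives 2.291796; window check 0.9 ≤ 2.291796 < 1.5 is false → out
[2] lift (0,0): star map gives 0.000000; window check 0.9 ≤ 0.000000 < 1.5 is false → out
[3] lift (2,6): star map gives 0.583592; window check 0.9 ≤ 0.583592 < 1.5 is false → out
[4] lift (1,-6): star map gives 2.416408; window check 0.9 ≤ 2.416408 < 1.5 is false → out
[5] lift (3,7): star map gives 1.347524; window check 0.9 ≤ 1.347524 < 1.5 is true → IN Λ
[6] lift (11,2): star map gives 10.527864; window check 0.9 ≤ 10.527864 < 1.5 is false → out
[7] lift (2,1): star map gives 1.763932; window check 0.9 ≤ 1.763932 < 1.5 is false → out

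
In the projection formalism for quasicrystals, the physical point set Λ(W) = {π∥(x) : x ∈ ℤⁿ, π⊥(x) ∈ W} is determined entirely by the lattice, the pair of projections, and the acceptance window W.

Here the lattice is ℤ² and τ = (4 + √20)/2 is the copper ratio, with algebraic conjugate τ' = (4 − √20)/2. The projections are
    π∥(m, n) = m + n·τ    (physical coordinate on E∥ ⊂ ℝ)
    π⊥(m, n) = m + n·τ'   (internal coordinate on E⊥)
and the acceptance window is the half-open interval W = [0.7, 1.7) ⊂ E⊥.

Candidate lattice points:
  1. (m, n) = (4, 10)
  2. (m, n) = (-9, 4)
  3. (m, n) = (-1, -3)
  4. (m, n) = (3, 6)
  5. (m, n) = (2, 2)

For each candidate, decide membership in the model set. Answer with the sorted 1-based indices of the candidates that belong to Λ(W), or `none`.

Numerically τ ≈ 4.23607 and τ' = −1/τ ≈ -0.23607.
candidate 1: (m,n)=(4,10) → π∥ = 4+10·τ ≈ 46.36068, π⊥ = 4+10·τ' ≈ 1.63932 ∈ [0.7, 1.7) ⇒ IN Λ
candidate 2: (m,n)=(-9,4) → π∥ = -9+4·τ ≈ 7.94427, π⊥ = -9+4·τ' ≈ -9.94427 ∉ [0.7, 1.7) ⇒ out
candidate 3: (m,n)=(-1,-3) → π∥ = -1-3·τ ≈ -13.70820, π⊥ = -1-3·τ' ≈ -0.29180 ∉ [0.7, 1.7) ⇒ out
candidate 4: (m,n)=(3,6) → π∥ = 3+6·τ ≈ 28.41641, π⊥ = 3+6·τ' ≈ 1.58359 ∈ [0.7, 1.7) ⇒ IN Λ
candidate 5: (m,n)=(2,2) → π∥ = 2+2·τ ≈ 10.47214, π⊥ = 2+2·τ' ≈ 1.52786 ∈ [0.7, 1.7) ⇒ IN Λ

1, 4, 5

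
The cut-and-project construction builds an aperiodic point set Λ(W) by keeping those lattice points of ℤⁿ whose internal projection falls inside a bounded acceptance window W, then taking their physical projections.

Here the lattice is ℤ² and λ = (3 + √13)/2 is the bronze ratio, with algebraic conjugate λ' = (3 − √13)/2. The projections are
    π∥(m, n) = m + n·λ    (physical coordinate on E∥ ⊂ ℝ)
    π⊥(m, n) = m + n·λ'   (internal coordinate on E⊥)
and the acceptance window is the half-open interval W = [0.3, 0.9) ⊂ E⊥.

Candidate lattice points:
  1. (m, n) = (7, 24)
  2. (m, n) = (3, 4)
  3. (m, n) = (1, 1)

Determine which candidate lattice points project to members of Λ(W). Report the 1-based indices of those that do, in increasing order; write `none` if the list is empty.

3

λ' = (3−√13)/2 ≈ -0.30278.
#1 (7,24): internal coord 7 + (24)·λ' = -0.26662; -0.26662 ∉ [0.3, 0.9) → out
#2 (3,4): internal coord 3 + (4)·λ' = +1.78890; +1.78890 ∉ [0.3, 0.9) → out
#3 (1,1): internal coord 1 + (1)·λ' = +0.69722; +0.69722 ∈ [0.3, 0.9) → IN Λ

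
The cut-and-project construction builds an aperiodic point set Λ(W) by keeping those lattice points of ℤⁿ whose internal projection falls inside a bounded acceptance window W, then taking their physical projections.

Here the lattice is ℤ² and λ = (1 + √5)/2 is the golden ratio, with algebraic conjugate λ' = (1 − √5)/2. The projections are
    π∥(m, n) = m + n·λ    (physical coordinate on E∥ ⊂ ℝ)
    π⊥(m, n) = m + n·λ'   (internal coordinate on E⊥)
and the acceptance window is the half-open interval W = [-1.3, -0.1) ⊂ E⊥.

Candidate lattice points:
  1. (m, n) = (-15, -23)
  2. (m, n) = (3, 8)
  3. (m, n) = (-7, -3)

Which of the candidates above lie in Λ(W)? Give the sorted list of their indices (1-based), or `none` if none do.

λ' = (1−√5)/2 ≈ -0.61803.
#1 (-15,-23): internal coord -15 + (-23)·λ' = -0.78522; -0.78522 ∈ [-1.3, -0.1) → IN Λ
#2 (3,8): internal coord 3 + (8)·λ' = -1.94427; -1.94427 ∉ [-1.3, -0.1) → out
#3 (-7,-3): internal coord -7 + (-3)·λ' = -5.14590; -5.14590 ∉ [-1.3, -0.1) → out

1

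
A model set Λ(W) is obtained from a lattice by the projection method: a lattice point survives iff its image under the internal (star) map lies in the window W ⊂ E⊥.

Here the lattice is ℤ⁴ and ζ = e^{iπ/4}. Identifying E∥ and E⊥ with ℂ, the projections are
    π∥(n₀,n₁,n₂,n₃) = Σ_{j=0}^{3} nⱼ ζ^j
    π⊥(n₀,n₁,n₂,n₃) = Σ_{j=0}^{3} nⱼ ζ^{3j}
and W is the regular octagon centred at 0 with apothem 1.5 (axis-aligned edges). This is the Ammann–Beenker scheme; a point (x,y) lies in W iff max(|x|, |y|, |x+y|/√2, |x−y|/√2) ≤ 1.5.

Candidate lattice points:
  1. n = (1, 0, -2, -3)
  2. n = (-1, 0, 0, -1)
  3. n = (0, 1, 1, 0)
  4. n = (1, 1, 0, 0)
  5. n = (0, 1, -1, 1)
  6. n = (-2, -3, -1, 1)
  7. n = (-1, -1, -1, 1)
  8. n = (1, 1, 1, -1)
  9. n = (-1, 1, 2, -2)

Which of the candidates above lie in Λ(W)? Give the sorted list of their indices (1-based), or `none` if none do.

1, 3, 4, 6, 7, 8

Internal map: ζ^{3j} for j=0..3 gives (1,0), (−√2/2,√2/2), (0,−1), (√2/2,√2/2).
candidate 1: n = (1, 0, -2, -3) → π⊥ ≈ (-1.1213, -0.1213); max(|x|,|y|,|x±y|/√2) = 1.1213 ≤ 1.5 ⇒ ∈ W
candidate 2: n = (-1, 0, 0, -1) → π⊥ ≈ (-1.7071, -0.7071); max(|x|,|y|,|x±y|/√2) = 1.7071 > 1.5 ⇒ ∉ W
candidate 3: n = (0, 1, 1, 0) → π⊥ ≈ (-0.7071, -0.2929); max(|x|,|y|,|x±y|/√2) = 0.7071 ≤ 1.5 ⇒ ∈ W
candidate 4: n = (1, 1, 0, 0) → π⊥ ≈ (+0.2929, +0.7071); max(|x|,|y|,|x±y|/√2) = 0.7071 ≤ 1.5 ⇒ ∈ W
candidate 5: n = (0, 1, -1, 1) → π⊥ ≈ (+0.0000, +2.4142); max(|x|,|y|,|x±y|/√2) = 2.4142 > 1.5 ⇒ ∉ W
candidate 6: n = (-2, -3, -1, 1) → π⊥ ≈ (+0.8284, -0.4142); max(|x|,|y|,|x±y|/√2) = 0.8787 ≤ 1.5 ⇒ ∈ W
candidate 7: n = (-1, -1, -1, 1) → π⊥ ≈ (+0.4142, +1.0000); max(|x|,|y|,|x±y|/√2) = 1.0000 ≤ 1.5 ⇒ ∈ W
candidate 8: n = (1, 1, 1, -1) → π⊥ ≈ (-0.4142, -1.0000); max(|x|,|y|,|x±y|/√2) = 1.0000 ≤ 1.5 ⇒ ∈ W
candidate 9: n = (-1, 1, 2, -2) → π⊥ ≈ (-3.1213, -2.7071); max(|x|,|y|,|x±y|/√2) = 4.1213 > 1.5 ⇒ ∉ W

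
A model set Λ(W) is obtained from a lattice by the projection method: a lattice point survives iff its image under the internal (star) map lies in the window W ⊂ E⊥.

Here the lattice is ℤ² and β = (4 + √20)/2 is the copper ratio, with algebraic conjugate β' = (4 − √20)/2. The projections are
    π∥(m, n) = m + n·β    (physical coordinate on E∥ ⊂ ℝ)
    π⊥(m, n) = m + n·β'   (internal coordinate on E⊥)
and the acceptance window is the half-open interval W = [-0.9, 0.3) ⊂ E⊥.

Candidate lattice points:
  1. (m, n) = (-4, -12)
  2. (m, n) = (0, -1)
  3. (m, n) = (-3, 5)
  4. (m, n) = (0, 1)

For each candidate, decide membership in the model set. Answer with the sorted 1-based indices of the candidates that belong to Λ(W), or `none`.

2, 4

Compute β' = (4−√20)/2 = -0.2361, so π⊥(m,n) = m -0.2361·n.
[1] lift (-4,-12): star map gives -1.1672; window check -0.9 ≤ -1.1672 < 0.3 is false → out
[2] lift (0,-1): star map gives 0.2361; window check -0.9 ≤ 0.2361 < 0.3 is true → IN Λ
[3] lift (-3,5): star map gives -4.1803; window check -0.9 ≤ -4.1803 < 0.3 is false → out
[4] lift (0,1): star map gives -0.2361; window check -0.9 ≤ -0.2361 < 0.3 is true → IN Λ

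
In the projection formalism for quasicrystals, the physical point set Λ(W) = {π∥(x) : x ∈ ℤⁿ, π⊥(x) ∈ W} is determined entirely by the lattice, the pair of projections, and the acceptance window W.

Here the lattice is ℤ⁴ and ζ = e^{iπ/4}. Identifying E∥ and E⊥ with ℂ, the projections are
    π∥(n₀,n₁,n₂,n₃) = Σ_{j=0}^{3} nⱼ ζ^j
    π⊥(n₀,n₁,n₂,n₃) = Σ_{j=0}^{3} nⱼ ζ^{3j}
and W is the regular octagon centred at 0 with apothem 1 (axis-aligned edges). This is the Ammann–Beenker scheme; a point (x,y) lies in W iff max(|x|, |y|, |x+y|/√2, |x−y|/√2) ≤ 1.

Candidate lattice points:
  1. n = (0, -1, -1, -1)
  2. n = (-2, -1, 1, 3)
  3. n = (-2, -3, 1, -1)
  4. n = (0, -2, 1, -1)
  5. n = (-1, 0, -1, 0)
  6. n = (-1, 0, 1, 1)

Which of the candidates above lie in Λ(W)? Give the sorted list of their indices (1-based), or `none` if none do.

1, 2, 6

With ζ = e^{iπ/4} the internal vectors are ζ^0,ζ^3,ζ^6,ζ^9.
#1 (0, -1, -1, -1): internal (0.0000, -0.4142); octagon support 0.4142 vs apothem 1 → ∈ W
#2 (-2, -1, 1, 3): internal (0.8284, 0.4142); octagon support 0.8787 vs apothem 1 → ∈ W
#3 (-2, -3, 1, -1): internal (-0.5858, -3.8284); octagon support 3.8284 vs apothem 1 → ∉ W
#4 (0, -2, 1, -1): internal (0.7071, -3.1213); octagon support 3.1213 vs apothem 1 → ∉ W
#5 (-1, 0, -1, 0): internal (-1.0000, 1.0000); octagon support 1.4142 vs apothem 1 → ∉ W
#6 (-1, 0, 1, 1): internal (-0.2929, -0.2929); octagon support 0.4142 vs apothem 1 → ∈ W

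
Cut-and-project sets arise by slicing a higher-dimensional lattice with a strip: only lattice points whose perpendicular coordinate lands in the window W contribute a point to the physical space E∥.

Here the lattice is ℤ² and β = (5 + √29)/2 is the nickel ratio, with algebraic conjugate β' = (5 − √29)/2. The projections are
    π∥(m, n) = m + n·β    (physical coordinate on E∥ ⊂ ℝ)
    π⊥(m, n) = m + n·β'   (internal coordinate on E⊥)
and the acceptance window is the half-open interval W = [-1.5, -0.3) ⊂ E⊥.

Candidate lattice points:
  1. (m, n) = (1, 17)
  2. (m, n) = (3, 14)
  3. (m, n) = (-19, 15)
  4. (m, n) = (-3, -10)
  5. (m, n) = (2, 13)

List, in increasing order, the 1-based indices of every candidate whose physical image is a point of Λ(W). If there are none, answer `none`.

4, 5

Numerically β ≈ 5.192582 and β' = −1/β ≈ -0.192582.
#1 (1,17): internal coord 1 + (17)·β' = -2.273901; -2.273901 ∉ [-1.5, -0.3) → out
#2 (3,14): internal coord 3 + (14)·β' = +0.303846; +0.303846 ∉ [-1.5, -0.3) → out
#3 (-19,15): internal coord -19 + (15)·β' = -21.888736; -21.888736 ∉ [-1.5, -0.3) → out
#4 (-3,-10): internal coord -3 + (-10)·β' = -1.074176; -1.074176 ∈ [-1.5, -0.3) → IN Λ
#5 (2,13): internal coord 2 + (13)·β' = -0.503571; -0.503571 ∈ [-1.5, -0.3) → IN Λ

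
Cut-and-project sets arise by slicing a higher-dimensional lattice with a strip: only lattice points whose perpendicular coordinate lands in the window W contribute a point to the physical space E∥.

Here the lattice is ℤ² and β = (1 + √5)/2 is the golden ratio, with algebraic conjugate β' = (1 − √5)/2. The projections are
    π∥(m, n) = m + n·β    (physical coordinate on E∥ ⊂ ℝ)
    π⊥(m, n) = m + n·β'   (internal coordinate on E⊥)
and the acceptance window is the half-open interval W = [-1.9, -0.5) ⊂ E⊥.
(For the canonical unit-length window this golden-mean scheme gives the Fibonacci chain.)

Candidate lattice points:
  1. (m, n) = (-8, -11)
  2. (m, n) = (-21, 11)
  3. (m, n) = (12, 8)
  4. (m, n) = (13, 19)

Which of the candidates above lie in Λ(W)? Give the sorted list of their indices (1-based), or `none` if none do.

1

β' = (1−√5)/2 ≈ -0.618034.
[1] lift (-8,-11): star map gives -1.201626; window check -1.9 ≤ -1.201626 < -0.5 is true → IN Λ
[2] lift (-21,11): star map gives -27.798374; window check -1.9 ≤ -27.798374 < -0.5 is false → out
[3] lift (12,8): star map gives 7.055728; window check -1.9 ≤ 7.055728 < -0.5 is false → out
[4] lift (13,19): star map gives 1.257354; window check -1.9 ≤ 1.257354 < -0.5 is false → out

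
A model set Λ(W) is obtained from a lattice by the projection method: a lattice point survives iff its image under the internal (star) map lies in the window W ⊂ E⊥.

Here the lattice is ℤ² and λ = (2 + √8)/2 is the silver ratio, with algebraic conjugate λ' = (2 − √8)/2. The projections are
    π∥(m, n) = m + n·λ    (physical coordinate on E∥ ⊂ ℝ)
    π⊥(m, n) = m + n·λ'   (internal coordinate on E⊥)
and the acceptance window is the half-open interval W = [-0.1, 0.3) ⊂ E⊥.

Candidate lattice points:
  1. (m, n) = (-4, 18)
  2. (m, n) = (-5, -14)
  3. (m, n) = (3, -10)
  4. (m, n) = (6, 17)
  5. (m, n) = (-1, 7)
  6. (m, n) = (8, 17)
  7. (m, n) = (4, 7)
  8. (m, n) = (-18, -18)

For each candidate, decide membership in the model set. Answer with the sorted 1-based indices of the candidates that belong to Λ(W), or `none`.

none

Compute λ' = (2−√8)/2 = -0.41421, so π⊥(m,n) = m -0.41421·n.
candidate 1: (m,n)=(-4,18) → π∥ = -4+18·λ ≈ 39.45584, π⊥ = -4+18·λ' ≈ -11.45584 ∉ [-0.1, 0.3) ⇒ out
candidate 2: (m,n)=(-5,-14) → π∥ = -5-14·λ ≈ -38.79899, π⊥ = -5-14·λ' ≈ 0.79899 ∉ [-0.1, 0.3) ⇒ out
candidate 3: (m,n)=(3,-10) → π∥ = 3-10·λ ≈ -21.14214, π⊥ = 3-10·λ' ≈ 7.14214 ∉ [-0.1, 0.3) ⇒ out
candidate 4: (m,n)=(6,17) → π∥ = 6+17·λ ≈ 47.04163, π⊥ = 6+17·λ' ≈ -1.04163 ∉ [-0.1, 0.3) ⇒ out
candidate 5: (m,n)=(-1,7) → π∥ = -1+7·λ ≈ 15.89949, π⊥ = -1+7·λ' ≈ -3.89949 ∉ [-0.1, 0.3) ⇒ out
candidate 6: (m,n)=(8,17) → π∥ = 8+17·λ ≈ 49.04163, π⊥ = 8+17·λ' ≈ 0.95837 ∉ [-0.1, 0.3) ⇒ out
candidate 7: (m,n)=(4,7) → π∥ = 4+7·λ ≈ 20.89949, π⊥ = 4+7·λ' ≈ 1.10051 ∉ [-0.1, 0.3) ⇒ out
candidate 8: (m,n)=(-18,-18) → π∥ = -18-18·λ ≈ -61.45584, π⊥ = -18-18·λ' ≈ -10.54416 ∉ [-0.1, 0.3) ⇒ out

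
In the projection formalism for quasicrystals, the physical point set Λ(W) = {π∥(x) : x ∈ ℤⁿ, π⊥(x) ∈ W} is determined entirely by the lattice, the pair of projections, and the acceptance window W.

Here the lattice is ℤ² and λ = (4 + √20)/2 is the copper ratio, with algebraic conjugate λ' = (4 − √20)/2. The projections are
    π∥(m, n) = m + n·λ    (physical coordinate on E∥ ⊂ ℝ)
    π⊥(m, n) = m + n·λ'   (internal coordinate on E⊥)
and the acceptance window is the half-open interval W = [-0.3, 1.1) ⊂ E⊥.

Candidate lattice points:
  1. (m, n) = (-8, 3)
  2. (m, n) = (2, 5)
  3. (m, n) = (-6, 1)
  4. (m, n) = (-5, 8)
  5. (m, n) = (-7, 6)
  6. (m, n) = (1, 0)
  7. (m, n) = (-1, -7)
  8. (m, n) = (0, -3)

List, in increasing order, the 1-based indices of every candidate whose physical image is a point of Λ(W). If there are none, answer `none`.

2, 6, 7, 8

Numerically λ ≈ 4.23607 and λ' = −1/λ ≈ -0.23607.
[1] lift (-8,3): star map gives -8.70820; window check -0.3 ≤ -8.70820 < 1.1 is false → out
[2] lift (2,5): star map gives 0.81966; window check -0.3 ≤ 0.81966 < 1.1 is true → IN Λ
[3] lift (-6,1): star map gives -6.23607; window check -0.3 ≤ -6.23607 < 1.1 is false → out
[4] lift (-5,8): star map gives -6.88854; window check -0.3 ≤ -6.88854 < 1.1 is false → out
[5] lift (-7,6): star map gives -8.41641; window check -0.3 ≤ -8.41641 < 1.1 is false → out
[6] lift (1,0): star map gives 1.00000; window check -0.3 ≤ 1.00000 < 1.1 is true → IN Λ
[7] lift (-1,-7): star map gives 0.65248; window check -0.3 ≤ 0.65248 < 1.1 is true → IN Λ
[8] lift (0,-3): star map gives 0.70820; window check -0.3 ≤ 0.70820 < 1.1 is true → IN Λ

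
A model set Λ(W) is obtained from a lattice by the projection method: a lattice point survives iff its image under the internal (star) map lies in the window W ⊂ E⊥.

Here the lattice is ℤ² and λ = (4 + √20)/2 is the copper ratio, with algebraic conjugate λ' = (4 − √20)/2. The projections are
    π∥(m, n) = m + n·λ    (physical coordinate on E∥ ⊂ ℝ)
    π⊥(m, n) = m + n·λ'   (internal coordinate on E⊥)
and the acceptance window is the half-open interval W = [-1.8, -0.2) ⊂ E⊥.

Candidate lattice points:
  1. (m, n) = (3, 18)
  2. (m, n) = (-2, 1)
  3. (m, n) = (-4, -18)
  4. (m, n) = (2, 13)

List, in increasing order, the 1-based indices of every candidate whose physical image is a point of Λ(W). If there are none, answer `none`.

λ' = (4−√20)/2 ≈ -0.236068.
candidate 1: (m,n)=(3,18) → π∥ = 3+18·λ ≈ 79.249224, π⊥ = 3+18·λ' ≈ -1.249224 ∈ [-1.8, -0.2) ⇒ IN Λ
candidate 2: (m,n)=(-2,1) → π∥ = -2+1·λ ≈ 2.236068, π⊥ = -2+1·λ' ≈ -2.236068 ∉ [-1.8, -0.2) ⇒ out
candidate 3: (m,n)=(-4,-18) → π∥ = -4-18·λ ≈ -80.249224, π⊥ = -4-18·λ' ≈ 0.249224 ∉ [-1.8, -0.2) ⇒ out
candidate 4: (m,n)=(2,13) → π∥ = 2+13·λ ≈ 57.068884, π⊥ = 2+13·λ' ≈ -1.068884 ∈ [-1.8, -0.2) ⇒ IN Λ

1, 4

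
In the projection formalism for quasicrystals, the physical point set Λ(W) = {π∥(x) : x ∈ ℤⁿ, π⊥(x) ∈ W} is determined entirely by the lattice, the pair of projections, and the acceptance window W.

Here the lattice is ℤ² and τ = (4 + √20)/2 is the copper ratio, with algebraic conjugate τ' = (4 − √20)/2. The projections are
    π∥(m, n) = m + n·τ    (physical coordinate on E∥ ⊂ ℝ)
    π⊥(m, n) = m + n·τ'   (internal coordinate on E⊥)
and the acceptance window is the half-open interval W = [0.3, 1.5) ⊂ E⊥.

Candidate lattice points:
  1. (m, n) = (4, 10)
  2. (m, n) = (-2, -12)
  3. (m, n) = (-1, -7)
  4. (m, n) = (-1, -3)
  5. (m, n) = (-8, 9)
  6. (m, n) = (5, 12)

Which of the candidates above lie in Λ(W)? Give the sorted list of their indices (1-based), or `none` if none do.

τ' = (4−√20)/2 ≈ -0.2361.
#1 (4,10): internal coord 4 + (10)·τ' = +1.6393; +1.6393 ∉ [0.3, 1.5) → out
#2 (-2,-12): internal coord -2 + (-12)·τ' = +0.8328; +0.8328 ∈ [0.3, 1.5) → IN Λ
#3 (-1,-7): internal coord -1 + (-7)·τ' = +0.6525; +0.6525 ∈ [0.3, 1.5) → IN Λ
#4 (-1,-3): internal coord -1 + (-3)·τ' = -0.2918; -0.2918 ∉ [0.3, 1.5) → out
#5 (-8,9): internal coord -8 + (9)·τ' = -10.1246; -10.1246 ∉ [0.3, 1.5) → out
#6 (5,12): internal coord 5 + (12)·τ' = +2.1672; +2.1672 ∉ [0.3, 1.5) → out

2, 3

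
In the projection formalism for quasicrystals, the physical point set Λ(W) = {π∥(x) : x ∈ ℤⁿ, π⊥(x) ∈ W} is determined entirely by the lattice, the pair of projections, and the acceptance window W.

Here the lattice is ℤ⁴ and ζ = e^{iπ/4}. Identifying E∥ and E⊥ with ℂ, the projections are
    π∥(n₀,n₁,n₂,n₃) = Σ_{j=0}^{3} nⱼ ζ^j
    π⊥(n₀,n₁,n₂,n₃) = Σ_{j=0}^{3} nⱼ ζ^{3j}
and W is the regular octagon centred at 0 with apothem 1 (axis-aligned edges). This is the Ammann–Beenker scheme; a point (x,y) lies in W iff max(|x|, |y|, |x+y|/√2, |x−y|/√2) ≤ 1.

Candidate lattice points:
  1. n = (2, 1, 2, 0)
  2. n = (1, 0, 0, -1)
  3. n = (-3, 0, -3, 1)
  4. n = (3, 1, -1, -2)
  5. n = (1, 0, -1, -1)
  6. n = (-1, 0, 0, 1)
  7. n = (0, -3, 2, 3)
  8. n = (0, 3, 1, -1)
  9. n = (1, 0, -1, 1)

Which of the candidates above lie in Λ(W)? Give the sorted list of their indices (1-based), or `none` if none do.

With ζ = e^{iπ/4} the internal vectors are ζ^0,ζ^3,ζ^6,ζ^9.
candidate 1: n = (2, 1, 2, 0) → π⊥ ≈ (+1.2929, -1.2929); max(|x|,|y|,|x±y|/√2) = 1.8284 > 1 ⇒ ∉ W
candidate 2: n = (1, 0, 0, -1) → π⊥ ≈ (+0.2929, -0.7071); max(|x|,|y|,|x±y|/√2) = 0.7071 ≤ 1 ⇒ ∈ W
candidate 3: n = (-3, 0, -3, 1) → π⊥ ≈ (-2.2929, +3.7071); max(|x|,|y|,|x±y|/√2) = 4.2426 > 1 ⇒ ∉ W
candidate 4: n = (3, 1, -1, -2) → π⊥ ≈ (+0.8787, +0.2929); max(|x|,|y|,|x±y|/√2) = 0.8787 ≤ 1 ⇒ ∈ W
candidate 5: n = (1, 0, -1, -1) → π⊥ ≈ (+0.2929, +0.2929); max(|x|,|y|,|x±y|/√2) = 0.4142 ≤ 1 ⇒ ∈ W
candidate 6: n = (-1, 0, 0, 1) → π⊥ ≈ (-0.2929, +0.7071); max(|x|,|y|,|x±y|/√2) = 0.7071 ≤ 1 ⇒ ∈ W
candidate 7: n = (0, -3, 2, 3) → π⊥ ≈ (+4.2426, -2.0000); max(|x|,|y|,|x±y|/√2) = 4.4142 > 1 ⇒ ∉ W
candidate 8: n = (0, 3, 1, -1) → π⊥ ≈ (-2.8284, +0.4142); max(|x|,|y|,|x±y|/√2) = 2.8284 > 1 ⇒ ∉ W
candidate 9: n = (1, 0, -1, 1) → π⊥ ≈ (+1.7071, +1.7071); max(|x|,|y|,|x±y|/√2) = 2.4142 > 1 ⇒ ∉ W

2, 4, 5, 6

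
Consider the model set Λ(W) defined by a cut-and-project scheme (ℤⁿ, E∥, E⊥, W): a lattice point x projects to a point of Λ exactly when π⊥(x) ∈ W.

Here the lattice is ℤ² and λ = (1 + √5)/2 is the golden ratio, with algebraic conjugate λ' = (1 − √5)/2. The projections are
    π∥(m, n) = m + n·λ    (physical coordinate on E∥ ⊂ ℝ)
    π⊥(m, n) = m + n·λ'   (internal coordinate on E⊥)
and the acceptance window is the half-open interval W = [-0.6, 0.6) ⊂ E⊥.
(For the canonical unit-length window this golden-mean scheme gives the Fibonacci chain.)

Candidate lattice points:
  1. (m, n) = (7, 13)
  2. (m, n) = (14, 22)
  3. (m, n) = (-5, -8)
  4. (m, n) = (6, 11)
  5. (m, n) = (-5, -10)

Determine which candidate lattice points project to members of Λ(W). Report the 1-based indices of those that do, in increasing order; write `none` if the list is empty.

λ' = (1−√5)/2 ≈ -0.6180.
[1] lift (7,13): star map gives -1.0344; window check -0.6 ≤ -1.0344 < 0.6 is false → out
[2] lift (14,22): star map gives 0.4033; window check -0.6 ≤ 0.4033 < 0.6 is true → IN Λ
[3] lift (-5,-8): star map gives -0.0557; window check -0.6 ≤ -0.0557 < 0.6 is true → IN Λ
[4] lift (6,11): star map gives -0.7984; window check -0.6 ≤ -0.7984 < 0.6 is false → out
[5] lift (-5,-10): star map gives 1.1803; window check -0.6 ≤ 1.1803 < 0.6 is false → out

2, 3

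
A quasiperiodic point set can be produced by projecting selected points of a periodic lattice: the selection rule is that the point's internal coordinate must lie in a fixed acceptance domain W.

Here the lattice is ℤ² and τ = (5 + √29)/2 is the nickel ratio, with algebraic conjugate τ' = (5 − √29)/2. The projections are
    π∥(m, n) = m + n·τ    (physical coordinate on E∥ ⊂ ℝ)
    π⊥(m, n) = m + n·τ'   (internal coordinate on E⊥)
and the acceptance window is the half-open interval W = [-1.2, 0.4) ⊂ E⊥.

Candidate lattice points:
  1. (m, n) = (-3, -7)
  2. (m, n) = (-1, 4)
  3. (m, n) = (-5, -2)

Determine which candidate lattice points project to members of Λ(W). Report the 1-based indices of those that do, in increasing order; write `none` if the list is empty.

Numerically τ ≈ 5.1926 and τ' = −1/τ ≈ -0.1926.
#1 (-3,-7): internal coord -3 + (-7)·τ' = -1.6519; -1.6519 ∉ [-1.2, 0.4) → out
#2 (-1,4): internal coord -1 + (4)·τ' = -1.7703; -1.7703 ∉ [-1.2, 0.4) → out
#3 (-5,-2): internal coord -5 + (-2)·τ' = -4.6148; -4.6148 ∉ [-1.2, 0.4) → out

none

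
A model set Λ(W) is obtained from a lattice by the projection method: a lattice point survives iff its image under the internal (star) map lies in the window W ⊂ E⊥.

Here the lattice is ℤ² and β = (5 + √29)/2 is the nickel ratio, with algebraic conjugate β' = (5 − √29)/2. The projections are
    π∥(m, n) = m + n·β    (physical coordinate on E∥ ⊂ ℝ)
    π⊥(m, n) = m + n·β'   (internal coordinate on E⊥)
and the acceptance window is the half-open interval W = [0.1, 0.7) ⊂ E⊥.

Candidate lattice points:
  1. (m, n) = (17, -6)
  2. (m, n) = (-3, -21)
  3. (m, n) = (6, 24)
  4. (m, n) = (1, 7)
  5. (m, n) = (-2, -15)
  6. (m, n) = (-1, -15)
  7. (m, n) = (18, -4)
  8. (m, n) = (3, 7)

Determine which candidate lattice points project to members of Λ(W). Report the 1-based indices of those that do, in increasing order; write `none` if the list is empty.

none

Numerically β ≈ 5.19258 and β' = −1/β ≈ -0.19258.
#1 (17,-6): internal coord 17 + (-6)·β' = +18.15549; +18.15549 ∉ [0.1, 0.7) → out
#2 (-3,-21): internal coord -3 + (-21)·β' = +1.04423; +1.04423 ∉ [0.1, 0.7) → out
#3 (6,24): internal coord 6 + (24)·β' = +1.37802; +1.37802 ∉ [0.1, 0.7) → out
#4 (1,7): internal coord 1 + (7)·β' = -0.34808; -0.34808 ∉ [0.1, 0.7) → out
#5 (-2,-15): internal coord -2 + (-15)·β' = +0.88874; +0.88874 ∉ [0.1, 0.7) → out
#6 (-1,-15): internal coord -1 + (-15)·β' = +1.88874; +1.88874 ∉ [0.1, 0.7) → out
#7 (18,-4): internal coord 18 + (-4)·β' = +18.77033; +18.77033 ∉ [0.1, 0.7) → out
#8 (3,7): internal coord 3 + (7)·β' = +1.65192; +1.65192 ∉ [0.1, 0.7) → out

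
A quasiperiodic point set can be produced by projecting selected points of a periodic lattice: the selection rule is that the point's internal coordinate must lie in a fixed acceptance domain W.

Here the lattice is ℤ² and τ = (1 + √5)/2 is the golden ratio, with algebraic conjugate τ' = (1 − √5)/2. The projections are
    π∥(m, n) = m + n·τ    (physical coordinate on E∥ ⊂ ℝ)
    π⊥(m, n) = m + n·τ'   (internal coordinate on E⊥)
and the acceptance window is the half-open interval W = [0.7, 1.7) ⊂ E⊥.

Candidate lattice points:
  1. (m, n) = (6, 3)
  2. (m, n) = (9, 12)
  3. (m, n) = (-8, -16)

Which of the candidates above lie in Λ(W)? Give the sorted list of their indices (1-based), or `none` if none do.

2

Compute τ' = (1−√5)/2 = -0.618034, so π⊥(m,n) = m -0.618034·n.
#1 (6,3): internal coord 6 + (3)·τ' = +4.145898; +4.145898 ∉ [0.7, 1.7) → out
#2 (9,12): internal coord 9 + (12)·τ' = +1.583592; +1.583592 ∈ [0.7, 1.7) → IN Λ
#3 (-8,-16): internal coord -8 + (-16)·τ' = +1.888544; +1.888544 ∉ [0.7, 1.7) → out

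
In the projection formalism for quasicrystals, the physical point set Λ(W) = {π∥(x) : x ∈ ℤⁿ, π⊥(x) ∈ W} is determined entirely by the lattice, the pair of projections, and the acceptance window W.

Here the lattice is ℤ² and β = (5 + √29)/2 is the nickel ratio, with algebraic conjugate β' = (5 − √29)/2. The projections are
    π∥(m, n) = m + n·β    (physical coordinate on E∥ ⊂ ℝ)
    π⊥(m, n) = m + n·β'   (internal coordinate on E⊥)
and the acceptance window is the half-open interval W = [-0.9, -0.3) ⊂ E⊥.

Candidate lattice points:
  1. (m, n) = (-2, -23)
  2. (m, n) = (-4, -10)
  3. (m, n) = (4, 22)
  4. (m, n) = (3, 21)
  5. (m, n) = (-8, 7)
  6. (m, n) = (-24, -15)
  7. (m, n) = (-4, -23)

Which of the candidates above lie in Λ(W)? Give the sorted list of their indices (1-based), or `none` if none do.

Compute β' = (5−√29)/2 = -0.192582, so π⊥(m,n) = m -0.192582·n.
candidate 1: (m,n)=(-2,-23) → π∥ = -2-23·β ≈ -121.429395, π⊥ = -2-23·β' ≈ 2.429395 ∉ [-0.9, -0.3) ⇒ out
candidate 2: (m,n)=(-4,-10) → π∥ = -4-10·β ≈ -55.925824, π⊥ = -4-10·β' ≈ -2.074176 ∉ [-0.9, -0.3) ⇒ out
candidate 3: (m,n)=(4,22) → π∥ = 4+22·β ≈ 118.236813, π⊥ = 4+22·β' ≈ -0.236813 ∉ [-0.9, -0.3) ⇒ out
candidate 4: (m,n)=(3,21) → π∥ = 3+21·β ≈ 112.044230, π⊥ = 3+21·β' ≈ -1.044230 ∉ [-0.9, -0.3) ⇒ out
candidate 5: (m,n)=(-8,7) → π∥ = -8+7·β ≈ 28.348077, π⊥ = -8+7·β' ≈ -9.348077 ∉ [-0.9, -0.3) ⇒ out
candidate 6: (m,n)=(-24,-15) → π∥ = -24-15·β ≈ -101.888736, π⊥ = -24-15·β' ≈ -21.111264 ∉ [-0.9, -0.3) ⇒ out
candidate 7: (m,n)=(-4,-23) → π∥ = -4-23·β ≈ -123.429395, π⊥ = -4-23·β' ≈ 0.429395 ∉ [-0.9, -0.3) ⇒ out

none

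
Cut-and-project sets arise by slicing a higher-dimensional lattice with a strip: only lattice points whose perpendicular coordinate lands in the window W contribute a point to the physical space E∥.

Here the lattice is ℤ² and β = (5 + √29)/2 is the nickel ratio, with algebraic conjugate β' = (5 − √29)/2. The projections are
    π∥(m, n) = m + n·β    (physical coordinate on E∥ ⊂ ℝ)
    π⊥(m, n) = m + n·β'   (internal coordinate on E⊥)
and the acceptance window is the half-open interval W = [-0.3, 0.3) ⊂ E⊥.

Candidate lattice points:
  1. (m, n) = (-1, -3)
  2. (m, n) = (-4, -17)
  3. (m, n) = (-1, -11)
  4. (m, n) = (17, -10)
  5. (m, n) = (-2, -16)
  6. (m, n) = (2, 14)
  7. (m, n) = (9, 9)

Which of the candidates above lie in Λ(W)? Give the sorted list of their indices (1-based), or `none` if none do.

β' = (5−√29)/2 ≈ -0.192582.
candidate 1: (m,n)=(-1,-3) → π∥ = -1-3·β ≈ -16.577747, π⊥ = -1-3·β' ≈ -0.422253 ∉ [-0.3, 0.3) ⇒ out
candidate 2: (m,n)=(-4,-17) → π∥ = -4-17·β ≈ -92.273901, π⊥ = -4-17·β' ≈ -0.726099 ∉ [-0.3, 0.3) ⇒ out
candidate 3: (m,n)=(-1,-11) → π∥ = -1-11·β ≈ -58.118406, π⊥ = -1-11·β' ≈ 1.118406 ∉ [-0.3, 0.3) ⇒ out
candidate 4: (m,n)=(17,-10) → π∥ = 17-10·β ≈ -34.925824, π⊥ = 17-10·β' ≈ 18.925824 ∉ [-0.3, 0.3) ⇒ out
candidate 5: (m,n)=(-2,-16) → π∥ = -2-16·β ≈ -85.081318, π⊥ = -2-16·β' ≈ 1.081318 ∉ [-0.3, 0.3) ⇒ out
candidate 6: (m,n)=(2,14) → π∥ = 2+14·β ≈ 74.696154, π⊥ = 2+14·β' ≈ -0.696154 ∉ [-0.3, 0.3) ⇒ out
candidate 7: (m,n)=(9,9) → π∥ = 9+9·β ≈ 55.733242, π⊥ = 9+9·β' ≈ 7.266758 ∉ [-0.3, 0.3) ⇒ out

none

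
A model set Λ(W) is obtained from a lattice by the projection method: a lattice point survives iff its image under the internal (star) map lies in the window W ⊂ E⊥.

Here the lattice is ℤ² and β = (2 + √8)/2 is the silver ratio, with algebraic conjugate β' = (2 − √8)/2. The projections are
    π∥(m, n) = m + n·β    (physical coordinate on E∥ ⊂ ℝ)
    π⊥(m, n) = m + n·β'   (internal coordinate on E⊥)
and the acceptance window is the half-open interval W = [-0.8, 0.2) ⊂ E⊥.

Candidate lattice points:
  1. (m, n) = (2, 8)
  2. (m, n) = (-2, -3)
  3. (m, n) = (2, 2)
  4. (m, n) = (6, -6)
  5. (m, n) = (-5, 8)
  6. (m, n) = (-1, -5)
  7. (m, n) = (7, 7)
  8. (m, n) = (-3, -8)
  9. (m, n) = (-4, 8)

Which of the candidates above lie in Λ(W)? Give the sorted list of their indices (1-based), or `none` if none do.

β' = (2−√8)/2 ≈ -0.41421.
#1 (2,8): internal coord 2 + (8)·β' = -1.31371; -1.31371 ∉ [-0.8, 0.2) → out
#2 (-2,-3): internal coord -2 + (-3)·β' = -0.75736; -0.75736 ∈ [-0.8, 0.2) → IN Λ
#3 (2,2): internal coord 2 + (2)·β' = +1.17157; +1.17157 ∉ [-0.8, 0.2) → out
#4 (6,-6): internal coord 6 + (-6)·β' = +8.48528; +8.48528 ∉ [-0.8, 0.2) → out
#5 (-5,8): internal coord -5 + (8)·β' = -8.31371; -8.31371 ∉ [-0.8, 0.2) → out
#6 (-1,-5): internal coord -1 + (-5)·β' = +1.07107; +1.07107 ∉ [-0.8, 0.2) → out
#7 (7,7): internal coord 7 + (7)·β' = +4.10051; +4.10051 ∉ [-0.8, 0.2) → out
#8 (-3,-8): internal coord -3 + (-8)·β' = +0.31371; +0.31371 ∉ [-0.8, 0.2) → out
#9 (-4,8): internal coord -4 + (8)·β' = -7.31371; -7.31371 ∉ [-0.8, 0.2) → out

2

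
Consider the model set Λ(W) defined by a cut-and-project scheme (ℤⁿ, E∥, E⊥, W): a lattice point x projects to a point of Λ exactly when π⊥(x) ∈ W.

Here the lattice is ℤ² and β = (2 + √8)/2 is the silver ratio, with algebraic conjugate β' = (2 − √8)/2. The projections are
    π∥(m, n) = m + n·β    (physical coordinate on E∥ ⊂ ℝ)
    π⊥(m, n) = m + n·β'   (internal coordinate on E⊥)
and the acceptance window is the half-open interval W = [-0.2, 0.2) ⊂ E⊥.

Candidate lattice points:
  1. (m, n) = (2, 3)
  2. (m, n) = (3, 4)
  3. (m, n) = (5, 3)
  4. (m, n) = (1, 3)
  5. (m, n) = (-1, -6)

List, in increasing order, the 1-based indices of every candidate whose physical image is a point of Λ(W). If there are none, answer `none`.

β' = (2−√8)/2 ≈ -0.4142.
[1] lift (2,3): star map gives 0.7574; window check -0.2 ≤ 0.7574 < 0.2 is false → out
[2] lift (3,4): star map gives 1.3431; window check -0.2 ≤ 1.3431 < 0.2 is false → out
[3] lift (5,3): star map gives 3.7574; window check -0.2 ≤ 3.7574 < 0.2 is false → out
[4] lift (1,3): star map gives -0.2426; window check -0.2 ≤ -0.2426 < 0.2 is false → out
[5] lift (-1,-6): star map gives 1.4853; window check -0.2 ≤ 1.4853 < 0.2 is false → out

none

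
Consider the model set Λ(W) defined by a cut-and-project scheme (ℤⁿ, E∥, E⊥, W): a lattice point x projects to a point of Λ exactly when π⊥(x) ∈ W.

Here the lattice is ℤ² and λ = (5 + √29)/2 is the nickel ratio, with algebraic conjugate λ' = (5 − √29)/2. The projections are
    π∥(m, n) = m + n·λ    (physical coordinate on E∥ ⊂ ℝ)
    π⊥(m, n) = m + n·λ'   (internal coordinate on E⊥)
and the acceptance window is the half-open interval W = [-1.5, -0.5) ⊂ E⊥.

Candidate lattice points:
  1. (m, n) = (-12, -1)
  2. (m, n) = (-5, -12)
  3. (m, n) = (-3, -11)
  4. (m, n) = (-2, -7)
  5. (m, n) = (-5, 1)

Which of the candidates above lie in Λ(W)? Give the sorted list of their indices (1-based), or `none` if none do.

3, 4

Numerically λ ≈ 5.192582 and λ' = −1/λ ≈ -0.192582.
#1 (-12,-1): internal coord -12 + (-1)·λ' = -11.807418; -11.807418 ∉ [-1.5, -0.5) → out
#2 (-5,-12): internal coord -5 + (-12)·λ' = -2.689011; -2.689011 ∉ [-1.5, -0.5) → out
#3 (-3,-11): internal coord -3 + (-11)·λ' = -0.881594; -0.881594 ∈ [-1.5, -0.5) → IN Λ
#4 (-2,-7): internal coord -2 + (-7)·λ' = -0.651923; -0.651923 ∈ [-1.5, -0.5) → IN Λ
#5 (-5,1): internal coord -5 + (1)·λ' = -5.192582; -5.192582 ∉ [-1.5, -0.5) → out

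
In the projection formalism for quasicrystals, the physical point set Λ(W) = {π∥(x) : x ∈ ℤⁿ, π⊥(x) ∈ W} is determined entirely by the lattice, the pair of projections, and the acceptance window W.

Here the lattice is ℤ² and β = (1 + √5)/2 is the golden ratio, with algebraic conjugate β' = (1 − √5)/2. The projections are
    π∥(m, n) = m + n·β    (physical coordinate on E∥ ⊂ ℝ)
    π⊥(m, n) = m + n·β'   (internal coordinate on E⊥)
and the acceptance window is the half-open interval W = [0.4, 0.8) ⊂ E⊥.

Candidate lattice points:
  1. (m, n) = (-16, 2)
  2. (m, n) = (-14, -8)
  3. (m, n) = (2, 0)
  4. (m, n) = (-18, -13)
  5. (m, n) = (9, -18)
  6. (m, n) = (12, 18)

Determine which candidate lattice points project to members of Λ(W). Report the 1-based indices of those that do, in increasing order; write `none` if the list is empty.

none

β' = (1−√5)/2 ≈ -0.61803.
#1 (-16,2): internal coord -16 + (2)·β' = -17.23607; -17.23607 ∉ [0.4, 0.8) → out
#2 (-14,-8): internal coord -14 + (-8)·β' = -9.05573; -9.05573 ∉ [0.4, 0.8) → out
#3 (2,0): internal coord 2 + (0)·β' = +2.00000; +2.00000 ∉ [0.4, 0.8) → out
#4 (-18,-13): internal coord -18 + (-13)·β' = -9.96556; -9.96556 ∉ [0.4, 0.8) → out
#5 (9,-18): internal coord 9 + (-18)·β' = +20.12461; +20.12461 ∉ [0.4, 0.8) → out
#6 (12,18): internal coord 12 + (18)·β' = +0.87539; +0.87539 ∉ [0.4, 0.8) → out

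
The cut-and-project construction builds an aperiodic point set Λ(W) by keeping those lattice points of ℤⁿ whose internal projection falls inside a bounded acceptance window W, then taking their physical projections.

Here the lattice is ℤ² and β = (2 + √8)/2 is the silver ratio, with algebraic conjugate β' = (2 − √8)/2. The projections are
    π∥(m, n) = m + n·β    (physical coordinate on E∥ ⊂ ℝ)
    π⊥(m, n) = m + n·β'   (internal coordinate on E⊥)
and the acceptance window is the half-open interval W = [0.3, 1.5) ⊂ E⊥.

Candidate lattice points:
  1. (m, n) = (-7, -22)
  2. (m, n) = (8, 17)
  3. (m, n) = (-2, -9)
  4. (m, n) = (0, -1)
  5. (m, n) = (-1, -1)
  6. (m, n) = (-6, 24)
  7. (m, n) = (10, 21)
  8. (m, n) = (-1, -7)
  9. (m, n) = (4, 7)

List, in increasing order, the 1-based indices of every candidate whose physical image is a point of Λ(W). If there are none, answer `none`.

Compute β' = (2−√8)/2 = -0.4142, so π⊥(m,n) = m -0.4142·n.
#1 (-7,-22): internal coord -7 + (-22)·β' = +2.1127; +2.1127 ∉ [0.3, 1.5) → out
#2 (8,17): internal coord 8 + (17)·β' = +0.9584; +0.9584 ∈ [0.3, 1.5) → IN Λ
#3 (-2,-9): internal coord -2 + (-9)·β' = +1.7279; +1.7279 ∉ [0.3, 1.5) → out
#4 (0,-1): internal coord 0 + (-1)·β' = +0.4142; +0.4142 ∈ [0.3, 1.5) → IN Λ
#5 (-1,-1): internal coord -1 + (-1)·β' = -0.5858; -0.5858 ∉ [0.3, 1.5) → out
#6 (-6,24): internal coord -6 + (24)·β' = -15.9411; -15.9411 ∉ [0.3, 1.5) → out
#7 (10,21): internal coord 10 + (21)·β' = +1.3015; +1.3015 ∈ [0.3, 1.5) → IN Λ
#8 (-1,-7): internal coord -1 + (-7)·β' = +1.8995; +1.8995 ∉ [0.3, 1.5) → out
#9 (4,7): internal coord 4 + (7)·β' = +1.1005; +1.1005 ∈ [0.3, 1.5) → IN Λ

2, 4, 7, 9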